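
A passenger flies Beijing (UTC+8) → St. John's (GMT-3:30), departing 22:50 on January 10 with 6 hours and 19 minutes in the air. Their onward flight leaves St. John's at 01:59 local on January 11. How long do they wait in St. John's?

8 hours 20 minutes

Convert departure to UTC: 22:50 − 8:00 = 14:50 UTC on Jan 10.
Add 6 hours and 19 minutes flight time → 21:09 UTC.
St. John's is UTC−3:30, so local arrival = 21:09 − 3:30 = 17:39 on Jan 10.
Layover = 01:59 − 17:39 (+1 day) = 8 hours 20 minutes.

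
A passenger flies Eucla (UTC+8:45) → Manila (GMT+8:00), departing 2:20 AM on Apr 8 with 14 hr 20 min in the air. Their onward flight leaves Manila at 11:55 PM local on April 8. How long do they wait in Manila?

Convert departure to UTC: 2:20 AM − 8:45 = 5:35 PM UTC on Apr 7.
Add 14 hours 20 minutes flight time → 7:55 AM UTC (Apr 8).
Manila is UTC+8:00, so local arrival = 7:55 AM + 8:00 = 3:55 PM on Apr 8.
Layover = 11:55 PM − 3:55 PM = 8 hours.

8 hours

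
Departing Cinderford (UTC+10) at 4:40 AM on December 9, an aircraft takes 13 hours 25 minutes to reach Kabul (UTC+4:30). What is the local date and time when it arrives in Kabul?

Kabul is 5:30 behind Cinderford.
After 13 hours 25 minutes it is 6:05 PM in Cinderford.
Shift by the zone difference: 6:05 PM − 5:30 = 12:35 PM on Dec 9 in Kabul.

12:35 PM on December 9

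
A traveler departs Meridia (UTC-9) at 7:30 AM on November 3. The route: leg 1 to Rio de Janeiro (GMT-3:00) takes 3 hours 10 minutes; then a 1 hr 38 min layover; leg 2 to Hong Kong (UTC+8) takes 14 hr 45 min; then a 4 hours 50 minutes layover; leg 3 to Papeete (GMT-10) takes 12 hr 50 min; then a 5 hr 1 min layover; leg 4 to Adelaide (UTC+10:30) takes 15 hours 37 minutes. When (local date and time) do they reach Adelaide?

12:51 PM on Nov 6

Convert departure to UTC: 7:30 AM + 9:00 = 4:30 PM UTC on Nov 3.
Add 3 hours 10 minutes leg 1 → 7:40 PM UTC.
Add 1 hour and 38 minutes layover in Rio de Janeiro → 9:18 PM UTC.
Add 14 hours 45 minutes leg 2 → 12:03 PM UTC (Nov 4).
Add 4 hours 50 minutes layover in Hong Kong → 4:53 PM UTC.
Add 12 hours and 50 minutes leg 3 → 5:43 AM UTC (Nov 5).
Add 5 hours 1 minute layover in Papeete → 10:44 AM UTC.
Add 15 hours and 37 minutes leg 4 → 2:21 AM UTC (Nov 6).
Adelaide is UTC+10:30, so local arrival = 2:21 AM + 10:30 = 12:51 PM on Nov 6.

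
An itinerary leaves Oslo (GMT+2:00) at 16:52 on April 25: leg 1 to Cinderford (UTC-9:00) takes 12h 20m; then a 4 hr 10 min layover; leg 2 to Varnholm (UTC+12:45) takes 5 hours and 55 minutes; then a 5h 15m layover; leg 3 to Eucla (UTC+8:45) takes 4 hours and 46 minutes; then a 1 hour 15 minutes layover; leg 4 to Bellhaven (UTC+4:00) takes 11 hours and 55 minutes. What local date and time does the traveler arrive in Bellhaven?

Convert departure to UTC: 16:52 − 2:00 = 14:52 UTC on Apr 25.
Add 12 hours 20 minutes leg 1 → 03:12 UTC (Apr 26).
Add 4 hours 10 minutes layover in Cinderford → 07:22 UTC.
Add 5 hours 55 minutes leg 2 → 13:17 UTC.
Add 5 hours and 15 minutes layover in Varnholm → 18:32 UTC.
Add 4 hours and 46 minutes leg 3 → 23:18 UTC.
Add 1 hour 15 minutes layover in Eucla → 00:33 UTC (Apr 27).
Add 11 hours 55 minutes leg 4 → 12:28 UTC.
Bellhaven is UTC+4:00, so local arrival = 12:28 + 4:00 = 16:28 on Apr 27.

16:28 on Apr 27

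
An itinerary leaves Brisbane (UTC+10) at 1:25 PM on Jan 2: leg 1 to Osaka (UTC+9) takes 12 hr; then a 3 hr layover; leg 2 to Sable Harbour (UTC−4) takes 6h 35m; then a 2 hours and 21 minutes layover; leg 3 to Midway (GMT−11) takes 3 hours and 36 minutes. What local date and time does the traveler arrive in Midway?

7:57 PM on January 2

Convert departure to UTC: 1:25 PM − 10:00 = 3:25 AM UTC on Jan 2.
Add 12 hours leg 1 → 3:25 PM UTC.
Add 3 hours layover in Osaka → 6:25 PM UTC.
Add 6 hours and 35 minutes leg 2 → 1:00 AM UTC (Jan 3).
Add 2 hours 21 minutes layover in Sable Harbour → 3:21 AM UTC.
Add 3 hours and 36 minutes leg 3 → 6:57 AM UTC.
Midway is UTC−11:00, so local arrival = 6:57 AM − 11:00 = 7:57 PM on Jan 2.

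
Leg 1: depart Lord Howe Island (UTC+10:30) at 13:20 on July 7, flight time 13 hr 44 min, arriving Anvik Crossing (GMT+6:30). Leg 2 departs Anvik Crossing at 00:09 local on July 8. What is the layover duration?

Convert departure to UTC: 13:20 − 10:30 = 02:50 UTC on Jul 7.
Add 13 hours and 44 minutes flight time → 16:34 UTC.
Anvik Crossing is UTC+6:30, so local arrival = 16:34 + 6:30 = 23:04 on Jul 7.
Layover = 00:09 − 23:04 (+1 day) = 1 hour 5 minutes.

1 hour 5 minutes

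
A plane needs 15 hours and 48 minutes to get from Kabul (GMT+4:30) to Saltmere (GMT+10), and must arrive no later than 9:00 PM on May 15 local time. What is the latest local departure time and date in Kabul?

11:42 PM on May 14

Target arrival in UTC: 9:00 PM − 10:00 = 11:00 AM on May 15.
Subtract 15 hours 48 minutes → departure 7:12 PM UTC on May 14.
Kabul is UTC+4:30: 7:12 PM + 4:30 = 11:42 PM on May 14.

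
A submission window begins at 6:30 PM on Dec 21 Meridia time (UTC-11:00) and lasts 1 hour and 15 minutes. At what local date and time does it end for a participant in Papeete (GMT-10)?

Convert start to UTC: 6:30 PM + 11:00 = 5:30 AM UTC on Dec 22.
Add 1 hour 15 minutes duration → 6:45 AM UTC.
Papeete is UTC−10:00, so local end time = 6:45 AM − 10:00 = 8:45 PM on Dec 21.

8:45 PM on December 21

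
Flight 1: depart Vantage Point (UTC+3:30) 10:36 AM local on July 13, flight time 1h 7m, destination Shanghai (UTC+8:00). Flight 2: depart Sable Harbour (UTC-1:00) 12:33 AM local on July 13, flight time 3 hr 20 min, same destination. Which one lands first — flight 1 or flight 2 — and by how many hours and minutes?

Flight 1 in UTC: 10:36 AM − 3:30 = 7:06 AM on Jul 13.
+1 hour and 7 minutes → arrive 8:13 AM UTC on Jul 13.
Flight 2 in UTC: 12:33 AM + 1:00 = 1:33 AM on Jul 13.
+3 hours 20 minutes → arrive 4:53 AM UTC on Jul 13.
Flight 2 lands earlier by 3 hours 20 minutes.

the second, by 3 hours 20 minutes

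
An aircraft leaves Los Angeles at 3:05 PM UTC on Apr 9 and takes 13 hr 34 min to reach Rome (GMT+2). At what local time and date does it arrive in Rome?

6:39 AM on April 10

Departure is given in UTC: 3:05 PM on Apr 9.
Add 13 hours 34 minutes → 4:39 AM UTC (Apr 10).
Rome is UTC+2:00: 4:39 AM + 2:00 = 6:39 AM on Apr 10.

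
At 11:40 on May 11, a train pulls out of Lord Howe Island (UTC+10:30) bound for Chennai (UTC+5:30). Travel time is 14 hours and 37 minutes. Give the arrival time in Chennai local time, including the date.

Convert departure to UTC: 11:40 − 10:30 = 01:10 UTC on May 11.
Add 14 hours and 37 minutes travel time → 15:47 UTC.
Chennai is UTC+5:30, so local arrival = 15:47 + 5:30 = 21:17 on May 11.

21:17 on May 11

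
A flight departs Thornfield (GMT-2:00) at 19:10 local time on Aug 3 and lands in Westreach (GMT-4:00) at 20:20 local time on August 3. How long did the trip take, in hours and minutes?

Departure in UTC: 19:10 + 2:00 = 21:10 on Aug 3.
Arrival in UTC: 20:20 + 4:00 = 00:20 on Aug 4.
Elapsed = 00:20 − 21:10 (+1 day) = 3 hours 10 minutes.

3 hours 10 minutes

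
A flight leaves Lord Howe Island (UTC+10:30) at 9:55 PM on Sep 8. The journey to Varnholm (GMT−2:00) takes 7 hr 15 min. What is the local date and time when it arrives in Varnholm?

Convert departure to UTC: 9:55 PM − 10:30 = 11:25 AM UTC on Sep 8.
Add 7 hours 15 minutes travel time → 6:40 PM UTC.
Varnholm is UTC−2:00, so local arrival = 6:40 PM − 2:00 = 4:40 PM on Sep 8.

4:40 PM on September 8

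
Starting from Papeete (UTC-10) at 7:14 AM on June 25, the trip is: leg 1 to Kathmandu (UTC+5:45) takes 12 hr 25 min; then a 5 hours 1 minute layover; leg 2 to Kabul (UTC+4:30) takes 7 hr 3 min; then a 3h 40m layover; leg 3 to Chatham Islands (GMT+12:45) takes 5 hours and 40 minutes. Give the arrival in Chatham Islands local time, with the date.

3:48 PM on Jun 27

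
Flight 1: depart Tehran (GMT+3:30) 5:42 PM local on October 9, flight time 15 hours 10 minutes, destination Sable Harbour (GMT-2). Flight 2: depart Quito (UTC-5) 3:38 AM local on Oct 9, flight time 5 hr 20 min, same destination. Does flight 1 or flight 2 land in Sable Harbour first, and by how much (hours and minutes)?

Flight 1 in UTC: 5:42 PM − 3:30 = 2:12 PM on Oct 9.
+15 hours and 10 minutes → arrive 5:22 AM UTC on Oct 10.
Flight 2 in UTC: 3:38 AM + 5:00 = 8:38 AM on Oct 9.
+5 hours 20 minutes → arrive 1:58 PM UTC on Oct 9.
Flight 2 lands earlier by 15 hours 24 minutes.

the second, by 15 hours 24 minutes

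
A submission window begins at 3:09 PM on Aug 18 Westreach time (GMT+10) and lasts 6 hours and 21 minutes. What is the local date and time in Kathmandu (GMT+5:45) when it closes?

5:15 PM on August 18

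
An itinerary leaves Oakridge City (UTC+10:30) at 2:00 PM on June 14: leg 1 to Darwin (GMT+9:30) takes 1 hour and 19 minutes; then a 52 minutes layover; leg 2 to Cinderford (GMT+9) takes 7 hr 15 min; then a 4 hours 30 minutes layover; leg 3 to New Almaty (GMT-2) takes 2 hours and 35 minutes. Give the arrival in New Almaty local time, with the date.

6:01 PM on Jun 14

Convert departure to UTC: 2:00 PM − 10:30 = 3:30 AM UTC on Jun 14.
Add 1 hour 19 minutes leg 1 → 4:49 AM UTC.
Add 52 minutes layover in Darwin → 5:41 AM UTC.
Add 7 hours and 15 minutes leg 2 → 12:56 PM UTC.
Add 4 hours 30 minutes layover in Cinderford → 5:26 PM UTC.
Add 2 hours 35 minutes leg 3 → 8:01 PM UTC.
New Almaty is UTC−2:00, so local arrival = 8:01 PM − 2:00 = 6:01 PM on Jun 14.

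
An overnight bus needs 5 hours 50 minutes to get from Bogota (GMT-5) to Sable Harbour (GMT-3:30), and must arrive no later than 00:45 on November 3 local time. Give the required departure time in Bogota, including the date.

17:25 on November 2

Target arrival in UTC: 00:45 + 3:30 = 04:15 on Nov 3.
Subtract 5 hours 50 minutes → departure 22:25 UTC on Nov 2.
Bogota is UTC−5:00: 22:25 − 5:00 = 17:25 on Nov 2.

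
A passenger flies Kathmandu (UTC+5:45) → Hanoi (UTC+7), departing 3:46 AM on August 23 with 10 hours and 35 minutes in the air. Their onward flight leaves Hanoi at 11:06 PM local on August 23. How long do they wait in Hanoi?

Convert departure to UTC: 3:46 AM − 5:45 = 10:01 PM UTC on Aug 22.
Add 10 hours 35 minutes flight time → 8:36 AM UTC (Aug 23).
Hanoi is UTC+7:00, so local arrival = 8:36 AM + 7:00 = 3:36 PM on Aug 23.
Layover = 11:06 PM − 3:36 PM = 7 hours 30 minutes.

7 hours 30 minutes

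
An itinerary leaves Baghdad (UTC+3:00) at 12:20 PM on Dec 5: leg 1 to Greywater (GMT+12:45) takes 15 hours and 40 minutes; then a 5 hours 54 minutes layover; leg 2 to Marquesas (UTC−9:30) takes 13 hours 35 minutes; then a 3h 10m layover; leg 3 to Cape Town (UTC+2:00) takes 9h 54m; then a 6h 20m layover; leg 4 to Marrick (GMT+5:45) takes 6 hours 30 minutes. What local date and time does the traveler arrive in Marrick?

Convert departure to UTC: 12:20 PM − 3:00 = 9:20 AM UTC on Dec 5.
Add 15 hours and 40 minutes leg 1 → 1:00 AM UTC (Dec 6).
Add 5 hours and 54 minutes layover in Greywater → 6:54 AM UTC.
Add 13 hours and 35 minutes leg 2 → 8:29 PM UTC.
Add 3 hours and 10 minutes layover in Marquesas → 11:39 PM UTC.
Add 9 hours 54 minutes leg 3 → 9:33 AM UTC (Dec 7).
Add 6 hours and 20 minutes layover in Cape Town → 3:53 PM UTC.
Add 6 hours 30 minutes leg 4 → 10:23 PM UTC.
Marrick is UTC+5:45, so local arrival = 10:23 PM + 5:45 = 4:08 AM on Dec 8.

4:08 AM on December 8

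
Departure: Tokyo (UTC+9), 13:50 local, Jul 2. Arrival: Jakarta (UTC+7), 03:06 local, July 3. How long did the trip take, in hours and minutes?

Departure in UTC: 13:50 − 9:00 = 04:50 on Jul 2.
Arrival in UTC: 03:06 − 7:00 = 20:06 on Jul 2.
Elapsed = 20:06 − 04:50 = 15 hours 16 minutes.

15 hours 16 minutes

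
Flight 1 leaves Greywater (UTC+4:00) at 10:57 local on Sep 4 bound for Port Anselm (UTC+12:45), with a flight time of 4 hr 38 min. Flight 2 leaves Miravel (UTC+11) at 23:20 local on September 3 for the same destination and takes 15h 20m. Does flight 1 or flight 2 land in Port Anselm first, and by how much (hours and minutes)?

the second, by 7 hours 55 minutes

Flight 1 in UTC: 10:57 − 4:00 = 06:57 on Sep 4.
+4 hours 38 minutes → arrive 11:35 UTC on Sep 4.
Flight 2 in UTC: 23:20 − 11:00 = 12:20 on Sep 3.
+15 hours and 20 minutes → arrive 03:40 UTC on Sep 4.
Flight 2 lands earlier by 7 hours 55 minutes.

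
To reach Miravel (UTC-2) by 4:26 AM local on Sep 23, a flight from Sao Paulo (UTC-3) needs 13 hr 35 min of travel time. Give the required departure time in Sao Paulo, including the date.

1:51 PM on September 22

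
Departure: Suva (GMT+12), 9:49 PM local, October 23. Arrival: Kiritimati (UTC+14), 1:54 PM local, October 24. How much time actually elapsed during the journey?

Kiritimati is 2:00 ahead of Suva.
Clock-face elapsed time (ignoring zones) is 16 hours 5 minutes.
Actual elapsed = 16 hours 5 minutes − 2:00 = 14 hours 5 minutes.

14 hours 5 minutes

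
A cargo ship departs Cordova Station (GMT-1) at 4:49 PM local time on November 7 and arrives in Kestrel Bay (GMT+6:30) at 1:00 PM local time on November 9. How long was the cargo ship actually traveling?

36 hours 41 minutes

Departure in UTC: 4:49 PM + 1:00 = 5:49 PM on Nov 7.
Arrival in UTC: 1:00 PM − 6:30 = 6:30 AM on Nov 9.
Elapsed = 6:30 AM − 5:49 PM (+2 days) = 36 hours 41 minutes.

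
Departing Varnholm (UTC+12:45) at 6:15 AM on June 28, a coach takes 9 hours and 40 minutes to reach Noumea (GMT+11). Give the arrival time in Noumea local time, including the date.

Noumea is 1:45 behind Varnholm.
After 9 hours 40 minutes it is 3:55 PM in Varnholm.
Shift by the zone difference: 3:55 PM − 1:45 = 2:10 PM on Jun 28 in Noumea.

2:10 PM on June 28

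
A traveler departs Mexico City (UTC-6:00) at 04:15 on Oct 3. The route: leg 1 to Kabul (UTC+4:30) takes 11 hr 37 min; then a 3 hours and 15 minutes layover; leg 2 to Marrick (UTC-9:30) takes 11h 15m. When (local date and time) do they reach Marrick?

Convert departure to UTC: 04:15 + 6:00 = 10:15 UTC on Oct 3.
Add 11 hours and 37 minutes leg 1 → 21:52 UTC.
Add 3 hours 15 minutes layover in Kabul → 01:07 UTC (Oct 4).
Add 11 hours and 15 minutes leg 2 → 12:22 UTC.
Marrick is UTC−9:30, so local arrival = 12:22 − 9:30 = 02:52 on Oct 4.

02:52 on October 4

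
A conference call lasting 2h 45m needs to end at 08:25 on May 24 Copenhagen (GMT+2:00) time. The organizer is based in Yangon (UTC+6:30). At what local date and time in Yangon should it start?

10:10 on May 24

Target end time in UTC: 08:25 − 2:00 = 06:25 on May 24.
Subtract 2 hours 45 minutes → start 03:40 UTC on May 24.
Yangon is UTC+6:30: 03:40 + 6:30 = 10:10 on May 24.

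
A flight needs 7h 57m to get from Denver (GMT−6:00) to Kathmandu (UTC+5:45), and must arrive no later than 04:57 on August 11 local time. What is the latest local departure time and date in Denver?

Target arrival in UTC: 04:57 − 5:45 = 23:12 on Aug 10.
Subtract 7 hours and 57 minutes → departure 15:15 UTC on Aug 10.
Denver is UTC−6:00: 15:15 − 6:00 = 09:15 on Aug 10.

09:15 on Aug 10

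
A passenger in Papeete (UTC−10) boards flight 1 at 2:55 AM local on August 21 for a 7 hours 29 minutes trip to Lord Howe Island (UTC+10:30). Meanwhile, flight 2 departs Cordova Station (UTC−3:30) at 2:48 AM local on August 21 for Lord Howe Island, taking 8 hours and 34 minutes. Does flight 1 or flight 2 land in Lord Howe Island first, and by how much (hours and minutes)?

the second, by 5 hours 32 minutes

Flight 1 in UTC: 2:55 AM + 10:00 = 12:55 PM on Aug 21.
+7 hours 29 minutes → arrive 8:24 PM UTC on Aug 21.
Flight 2 in UTC: 2:48 AM + 3:30 = 6:18 AM on Aug 21.
+8 hours and 34 minutes → arrive 2:52 PM UTC on Aug 21.
Flight 2 lands earlier by 5 hours 32 minutes.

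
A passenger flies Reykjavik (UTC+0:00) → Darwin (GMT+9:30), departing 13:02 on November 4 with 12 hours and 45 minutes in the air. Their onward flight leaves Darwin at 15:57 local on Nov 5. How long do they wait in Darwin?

4 hours 40 minutes

Reykjavik is at UTC+0, so departure is already 13:02 UTC on Nov 4.
Add 12 hours 45 minutes flight time → 01:47 UTC (Nov 5).
Darwin is UTC+9:30, so local arrival = 01:47 + 9:30 = 11:17 on Nov 5.
Layover = 15:57 − 11:17 = 4 hours 40 minutes.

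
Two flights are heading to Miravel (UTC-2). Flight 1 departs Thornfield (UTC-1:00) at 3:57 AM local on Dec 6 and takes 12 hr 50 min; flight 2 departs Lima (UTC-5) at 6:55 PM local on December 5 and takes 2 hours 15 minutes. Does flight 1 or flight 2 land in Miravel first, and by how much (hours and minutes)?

Flight 1 in UTC: 3:57 AM + 1:00 = 4:57 AM on Dec 6.
+12 hours and 50 minutes → arrive 5:47 PM UTC on Dec 6.
Flight 2 in UTC: 6:55 PM + 5:00 = 11:55 PM on Dec 5.
+2 hours and 15 minutes → arrive 2:10 AM UTC on Dec 6.
Flight 2 lands earlier by 15 hours 37 minutes.

the second, by 15 hours 37 minutes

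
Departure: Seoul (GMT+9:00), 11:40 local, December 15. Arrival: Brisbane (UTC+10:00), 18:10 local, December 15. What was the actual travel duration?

Brisbane is 1:00 ahead of Seoul.
Clock-face elapsed time (ignoring zones) is 6 hours 30 minutes.
Actual elapsed = 6 hours 30 minutes − 1:00 = 5 hours 30 minutes.

5 hours 30 minutes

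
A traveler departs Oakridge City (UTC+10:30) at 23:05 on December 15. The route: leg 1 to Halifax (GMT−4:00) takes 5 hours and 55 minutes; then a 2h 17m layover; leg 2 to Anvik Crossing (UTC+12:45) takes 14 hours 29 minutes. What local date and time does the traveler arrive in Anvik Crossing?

00:01 on Dec 17

Convert departure to UTC: 23:05 − 10:30 = 12:35 UTC on Dec 15.
Add 5 hours 55 minutes leg 1 → 18:30 UTC.
Add 2 hours 17 minutes layover in Halifax → 20:47 UTC.
Add 14 hours 29 minutes leg 2 → 11:16 UTC (Dec 16).
Anvik Crossing is UTC+12:45, so local arrival = 11:16 + 12:45 = 00:01 on Dec 17.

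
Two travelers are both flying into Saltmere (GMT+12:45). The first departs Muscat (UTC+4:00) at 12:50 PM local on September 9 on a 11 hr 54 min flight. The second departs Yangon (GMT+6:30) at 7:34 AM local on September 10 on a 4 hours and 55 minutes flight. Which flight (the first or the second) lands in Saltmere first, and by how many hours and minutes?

Flight 1 in UTC: 12:50 PM − 4:00 = 8:50 AM on Sep 9.
+11 hours and 54 minutes → arrive 8:44 PM UTC on Sep 9.
Flight 2 in UTC: 7:34 AM − 6:30 = 1:04 AM on Sep 10.
+4 hours and 55 minutes → arrive 5:59 AM UTC on Sep 10.
Flight 1 lands earlier by 9 hours 15 minutes.

the first, by 9 hours 15 minutes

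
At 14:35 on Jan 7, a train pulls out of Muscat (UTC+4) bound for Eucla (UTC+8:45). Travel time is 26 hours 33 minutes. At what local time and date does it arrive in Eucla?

Eucla is 4:45 ahead of Muscat.
After 26 hours 33 minutes it is 17:08 (Jan 8) in Muscat.
Shift by the zone difference: 17:08 + 4:45 = 21:53 on Jan 8 in Eucla.

21:53 on January 8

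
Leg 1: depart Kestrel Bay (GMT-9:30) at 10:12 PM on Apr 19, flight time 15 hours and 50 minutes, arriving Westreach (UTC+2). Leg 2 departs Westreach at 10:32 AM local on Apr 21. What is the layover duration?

Convert departure to UTC: 10:12 PM + 9:30 = 7:42 AM UTC on Apr 20.
Add 15 hours 50 minutes flight time → 11:32 PM UTC.
Westreach is UTC+2:00, so local arrival = 11:32 PM + 2:00 = 1:32 AM on Apr 21.
Layover = 10:32 AM − 1:32 AM = 9 hours.

9 hours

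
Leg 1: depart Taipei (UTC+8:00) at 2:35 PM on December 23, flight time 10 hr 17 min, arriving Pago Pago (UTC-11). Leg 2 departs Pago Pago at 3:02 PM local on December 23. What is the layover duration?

Convert departure to UTC: 2:35 PM − 8:00 = 6:35 AM UTC on Dec 23.
Add 10 hours and 17 minutes flight time → 4:52 PM UTC.
Pago Pago is UTC−11:00, so local arrival = 4:52 PM − 11:00 = 5:52 AM on Dec 23.
Layover = 3:02 PM − 5:52 AM = 9 hours 10 minutes.

9 hours 10 minutes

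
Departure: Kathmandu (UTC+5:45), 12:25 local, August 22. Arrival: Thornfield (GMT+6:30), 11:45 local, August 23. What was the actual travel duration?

Departure in UTC: 12:25 − 5:45 = 06:40 on Aug 22.
Arrival in UTC: 11:45 − 6:30 = 05:15 on Aug 23.
Elapsed = 05:15 − 06:40 (+1 day) = 22 hours 35 minutes.

22 hours 35 minutes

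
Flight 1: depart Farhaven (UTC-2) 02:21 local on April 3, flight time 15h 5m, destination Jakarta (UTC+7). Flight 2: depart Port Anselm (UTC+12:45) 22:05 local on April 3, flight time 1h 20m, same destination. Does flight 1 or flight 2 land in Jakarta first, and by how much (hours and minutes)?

Flight 1 in UTC: 02:21 + 2:00 = 04:21 on Apr 3.
+15 hours 5 minutes → arrive 19:26 UTC on Apr 3.
Flight 2 in UTC: 22:05 − 12:45 = 09:20 on Apr 3.
+1 hour 20 minutes → arrive 10:40 UTC on Apr 3.
Flight 2 lands earlier by 8 hours 46 minutes.

the second, by 8 hours 46 minutes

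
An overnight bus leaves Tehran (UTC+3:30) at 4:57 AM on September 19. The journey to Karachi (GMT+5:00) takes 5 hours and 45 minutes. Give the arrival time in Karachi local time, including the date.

12:12 PM on September 19

Convert departure to UTC: 4:57 AM − 3:30 = 1:27 AM UTC on Sep 19.
Add 5 hours and 45 minutes travel time → 7:12 AM UTC.
Karachi is UTC+5:00, so local arrival = 7:12 AM + 5:00 = 12:12 PM on Sep 19.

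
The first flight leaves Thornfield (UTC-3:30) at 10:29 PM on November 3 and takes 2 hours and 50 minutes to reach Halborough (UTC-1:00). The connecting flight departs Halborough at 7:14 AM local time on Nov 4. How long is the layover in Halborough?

3 hours 25 minutes

Convert departure to UTC: 10:29 PM + 3:30 = 1:59 AM UTC on Nov 4.
Add 2 hours and 50 minutes flight time → 4:49 AM UTC.
Halborough is UTC−1:00, so local arrival = 4:49 AM − 1:00 = 3:49 AM on Nov 4.
Layover = 7:14 AM − 3:49 AM = 3 hours 25 minutes.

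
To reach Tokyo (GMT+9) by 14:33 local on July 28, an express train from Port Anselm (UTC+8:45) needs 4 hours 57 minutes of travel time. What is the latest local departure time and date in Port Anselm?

09:21 on July 28

Target arrival in UTC: 14:33 − 9:00 = 05:33 on Jul 28.
Subtract 4 hours 57 minutes → departure 00:36 UTC on Jul 28.
Port Anselm is UTC+8:45: 00:36 + 8:45 = 09:21 on Jul 28.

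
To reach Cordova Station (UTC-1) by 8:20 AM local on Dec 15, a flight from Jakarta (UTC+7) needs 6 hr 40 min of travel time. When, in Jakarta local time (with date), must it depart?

9:40 AM on Dec 15

Target arrival in UTC: 8:20 AM + 1:00 = 9:20 AM on Dec 15.
Subtract 6 hours and 40 minutes → departure 2:40 AM UTC on Dec 15.
Jakarta is UTC+7:00: 2:40 AM + 7:00 = 9:40 AM on Dec 15.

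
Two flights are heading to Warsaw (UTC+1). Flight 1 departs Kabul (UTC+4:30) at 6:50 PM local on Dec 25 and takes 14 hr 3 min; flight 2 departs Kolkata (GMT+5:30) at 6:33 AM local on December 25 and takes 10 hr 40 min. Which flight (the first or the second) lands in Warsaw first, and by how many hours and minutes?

the second, by 16 hours 40 minutes

Flight 1 in UTC: 6:50 PM − 4:30 = 2:20 PM on Dec 25.
+14 hours and 3 minutes → arrive 4:23 AM UTC on Dec 26.
Flight 2 in UTC: 6:33 AM − 5:30 = 1:03 AM on Dec 25.
+10 hours and 40 minutes → arrive 11:43 AM UTC on Dec 25.
Flight 2 lands earlier by 16 hours 40 minutes.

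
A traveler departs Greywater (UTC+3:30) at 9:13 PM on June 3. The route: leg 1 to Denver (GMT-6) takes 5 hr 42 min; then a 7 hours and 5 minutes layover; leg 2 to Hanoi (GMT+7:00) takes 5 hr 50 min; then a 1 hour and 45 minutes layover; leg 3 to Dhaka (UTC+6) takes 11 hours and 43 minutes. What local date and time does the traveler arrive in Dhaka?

Convert departure to UTC: 9:13 PM − 3:30 = 5:43 PM UTC on Jun 3.
Add 5 hours and 42 minutes leg 1 → 11:25 PM UTC.
Add 7 hours and 5 minutes layover in Denver → 6:30 AM UTC (Jun 4).
Add 5 hours 50 minutes leg 2 → 12:20 PM UTC.
Add 1 hour and 45 minutes layover in Hanoi → 2:05 PM UTC.
Add 11 hours 43 minutes leg 3 → 1:48 AM UTC (Jun 5).
Dhaka is UTC+6:00, so local arrival = 1:48 AM + 6:00 = 7:48 AM on Jun 5.

7:48 AM on June 5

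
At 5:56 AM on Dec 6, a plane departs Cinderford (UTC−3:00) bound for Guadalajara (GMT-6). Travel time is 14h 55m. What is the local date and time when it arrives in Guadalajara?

Convert departure to UTC: 5:56 AM + 3:00 = 8:56 AM UTC on Dec 6.
Add 14 hours 55 minutes travel time → 11:51 PM UTC.
Guadalajara is UTC−6:00, so local arrival = 11:51 PM − 6:00 = 5:51 PM on Dec 6.

5:51 PM on Dec 6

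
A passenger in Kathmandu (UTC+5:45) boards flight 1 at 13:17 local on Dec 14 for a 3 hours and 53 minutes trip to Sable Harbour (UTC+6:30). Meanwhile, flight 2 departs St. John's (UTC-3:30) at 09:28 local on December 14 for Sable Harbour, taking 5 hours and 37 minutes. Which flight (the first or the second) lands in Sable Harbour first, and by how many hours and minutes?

the first, by 7 hours 10 minutes

Flight 1 in UTC: 13:17 − 5:45 = 07:32 on Dec 14.
+3 hours and 53 minutes → arrive 11:25 UTC on Dec 14.
Flight 2 in UTC: 09:28 + 3:30 = 12:58 on Dec 14.
+5 hours 37 minutes → arrive 18:35 UTC on Dec 14.
Flight 1 lands earlier by 7 hours 10 minutes.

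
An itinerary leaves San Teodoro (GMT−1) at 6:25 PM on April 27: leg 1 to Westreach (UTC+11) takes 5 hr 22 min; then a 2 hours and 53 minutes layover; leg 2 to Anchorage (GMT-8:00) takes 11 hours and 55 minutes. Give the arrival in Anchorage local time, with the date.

7:35 AM on April 28

Convert departure to UTC: 6:25 PM + 1:00 = 7:25 PM UTC on Apr 27.
Add 5 hours 22 minutes leg 1 → 12:47 AM UTC (Apr 28).
Add 2 hours 53 minutes layover in Westreach → 3:40 AM UTC.
Add 11 hours 55 minutes leg 2 → 3:35 PM UTC.
Anchorage is UTC−8:00, so local arrival = 3:35 PM − 8:00 = 7:35 AM on Apr 28.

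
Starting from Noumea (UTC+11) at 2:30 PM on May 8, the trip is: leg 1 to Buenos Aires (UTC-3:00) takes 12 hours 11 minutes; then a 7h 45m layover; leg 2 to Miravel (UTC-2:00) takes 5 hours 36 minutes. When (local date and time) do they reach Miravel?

3:02 AM on May 9

Convert departure to UTC: 2:30 PM − 11:00 = 3:30 AM UTC on May 8.
Add 12 hours 11 minutes leg 1 → 3:41 PM UTC.
Add 7 hours and 45 minutes layover in Buenos Aires → 11:26 PM UTC.
Add 5 hours and 36 minutes leg 2 → 5:02 AM UTC (May 9).
Miravel is UTC−2:00, so local arrival = 5:02 AM − 2:00 = 3:02 AM on May 9.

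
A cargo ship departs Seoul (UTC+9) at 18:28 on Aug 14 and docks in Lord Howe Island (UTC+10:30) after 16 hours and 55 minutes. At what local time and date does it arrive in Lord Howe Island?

Convert departure to UTC: 18:28 − 9:00 = 09:28 UTC on Aug 14.
Add 16 hours and 55 minutes travel time → 02:23 UTC (Aug 15).
Lord Howe Island is UTC+10:30, so local arrival = 02:23 + 10:30 = 12:53 on Aug 15.

12:53 on Aug 15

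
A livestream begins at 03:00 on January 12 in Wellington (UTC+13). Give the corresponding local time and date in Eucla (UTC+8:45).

22:45 on January 11

In UTC: 03:00 − 13:00 = 14:00 on Jan 11.
Eucla is UTC+8:45: 14:00 + 8:45 = 22:45 on Jan 11.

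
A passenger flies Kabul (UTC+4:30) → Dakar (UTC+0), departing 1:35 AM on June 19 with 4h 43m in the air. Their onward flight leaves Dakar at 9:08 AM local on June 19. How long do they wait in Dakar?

Convert departure to UTC: 1:35 AM − 4:30 = 9:05 PM UTC on Jun 18.
Add 4 hours 43 minutes flight time → 1:48 AM UTC (Jun 19).
Dakar is UTC+0, so local arrival is the same: 1:48 AM on Jun 19.
Layover = 9:08 AM − 1:48 AM = 7 hours 20 minutes.

7 hours 20 minutes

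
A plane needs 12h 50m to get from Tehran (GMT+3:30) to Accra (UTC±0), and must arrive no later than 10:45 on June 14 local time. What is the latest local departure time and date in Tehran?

Target arrival is already UTC: 10:45 on Jun 14.
Subtract 12 hours 50 minutes → departure 21:55 UTC on Jun 13.
Tehran is UTC+3:30: 21:55 + 3:30 = 01:25 on Jun 14.

01:25 on June 14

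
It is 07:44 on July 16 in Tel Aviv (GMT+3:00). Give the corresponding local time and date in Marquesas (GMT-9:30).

19:14 on Jul 15

In UTC: 07:44 − 3:00 = 04:44 on Jul 16.
Marquesas is UTC−9:30: 04:44 − 9:30 = 19:14 on Jul 15.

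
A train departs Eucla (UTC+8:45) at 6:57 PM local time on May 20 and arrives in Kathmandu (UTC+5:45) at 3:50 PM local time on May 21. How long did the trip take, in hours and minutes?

23 hours 53 minutes

Kathmandu is 3:00 behind Eucla.
Clock-face elapsed time (ignoring zones) is 20 hours 53 minutes.
Actual elapsed = 20 hours 53 minutes + 3:00 = 23 hours 53 minutes.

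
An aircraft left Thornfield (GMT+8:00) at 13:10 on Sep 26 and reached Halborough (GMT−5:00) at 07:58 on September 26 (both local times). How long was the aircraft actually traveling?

Departure in UTC: 13:10 − 8:00 = 05:10 on Sep 26.
Arrival in UTC: 07:58 + 5:00 = 12:58 on Sep 26.
Elapsed = 12:58 − 05:10 = 7 hours 48 minutes.

7 hours 48 minutes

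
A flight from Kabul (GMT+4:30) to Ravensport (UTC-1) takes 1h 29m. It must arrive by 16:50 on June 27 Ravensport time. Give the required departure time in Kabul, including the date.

20:51 on Jun 27

Target arrival in UTC: 16:50 + 1:00 = 17:50 on Jun 27.
Subtract 1 hour 29 minutes → departure 16:21 UTC on Jun 27.
Kabul is UTC+4:30: 16:21 + 4:30 = 20:51 on Jun 27.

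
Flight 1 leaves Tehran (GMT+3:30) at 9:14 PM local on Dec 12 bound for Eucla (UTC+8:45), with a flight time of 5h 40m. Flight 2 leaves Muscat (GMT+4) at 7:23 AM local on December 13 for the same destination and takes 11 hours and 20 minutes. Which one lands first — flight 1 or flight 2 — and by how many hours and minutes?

Flight 1 in UTC: 9:14 PM − 3:30 = 5:44 PM on Dec 12.
+5 hours and 40 minutes → arrive 11:24 PM UTC on Dec 12.
Flight 2 in UTC: 7:23 AM − 4:00 = 3:23 AM on Dec 13.
+11 hours and 20 minutes → arrive 2:43 PM UTC on Dec 13.
Flight 1 lands earlier by 15 hours 19 minutes.

the first, by 15 hours 19 minutes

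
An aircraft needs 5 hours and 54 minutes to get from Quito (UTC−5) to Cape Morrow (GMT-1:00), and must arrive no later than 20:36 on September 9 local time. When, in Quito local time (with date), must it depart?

Target arrival in UTC: 20:36 + 1:00 = 21:36 on Sep 9.
Subtract 5 hours and 54 minutes → departure 15:42 UTC on Sep 9.
Quito is UTC−5:00: 15:42 − 5:00 = 10:42 on Sep 9.

10:42 on September 9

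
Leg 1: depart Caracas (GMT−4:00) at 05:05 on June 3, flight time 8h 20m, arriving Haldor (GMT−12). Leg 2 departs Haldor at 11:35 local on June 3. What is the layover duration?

6 hours 10 minutes

Convert departure to UTC: 05:05 + 4:00 = 09:05 UTC on Jun 3.
Add 8 hours and 20 minutes flight time → 17:25 UTC.
Haldor is UTC−12:00, so local arrival = 17:25 − 12:00 = 05:25 on Jun 3.
Layover = 11:35 − 05:25 = 6 hours 10 minutes.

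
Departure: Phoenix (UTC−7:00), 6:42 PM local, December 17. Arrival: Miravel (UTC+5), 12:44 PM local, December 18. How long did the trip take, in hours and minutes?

Departure in UTC: 6:42 PM + 7:00 = 1:42 AM on Dec 18.
Arrival in UTC: 12:44 PM − 5:00 = 7:44 AM on Dec 18.
Elapsed = 7:44 AM − 1:42 AM = 6 hours 2 minutes.

6 hours 2 minutes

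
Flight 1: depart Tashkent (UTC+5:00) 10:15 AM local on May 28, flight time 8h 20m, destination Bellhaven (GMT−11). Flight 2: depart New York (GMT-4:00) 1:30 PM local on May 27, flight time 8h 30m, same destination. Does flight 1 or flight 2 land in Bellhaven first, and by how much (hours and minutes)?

the second, by 11 hours 35 minutes

Flight 1 in UTC: 10:15 AM − 5:00 = 5:15 AM on May 28.
+8 hours 20 minutes → arrive 1:35 PM UTC on May 28.
Flight 2 in UTC: 1:30 PM + 4:00 = 5:30 PM on May 27.
+8 hours 30 minutes → arrive 2:00 AM UTC on May 28.
Flight 2 lands earlier by 11 hours 35 minutes.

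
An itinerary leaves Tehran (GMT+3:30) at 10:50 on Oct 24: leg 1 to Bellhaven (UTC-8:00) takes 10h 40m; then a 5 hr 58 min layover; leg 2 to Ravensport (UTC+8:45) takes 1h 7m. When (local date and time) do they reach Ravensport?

09:50 on October 25

Convert departure to UTC: 10:50 − 3:30 = 07:20 UTC on Oct 24.
Add 10 hours and 40 minutes leg 1 → 18:00 UTC.
Add 5 hours and 58 minutes layover in Bellhaven → 23:58 UTC.
Add 1 hour 7 minutes leg 2 → 01:05 UTC (Oct 25).
Ravensport is UTC+8:45, so local arrival = 01:05 + 8:45 = 09:50 on Oct 25.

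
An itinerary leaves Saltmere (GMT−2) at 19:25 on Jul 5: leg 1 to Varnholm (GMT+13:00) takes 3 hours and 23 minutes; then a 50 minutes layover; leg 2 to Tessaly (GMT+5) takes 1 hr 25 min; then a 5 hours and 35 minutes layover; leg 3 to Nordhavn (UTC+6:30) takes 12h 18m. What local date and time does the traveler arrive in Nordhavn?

03:26 on July 7

Convert departure to UTC: 19:25 + 2:00 = 21:25 UTC on Jul 5.
Add 3 hours 23 minutes leg 1 → 00:48 UTC (Jul 6).
Add 50 minutes layover in Varnholm → 01:38 UTC.
Add 1 hour 25 minutes leg 2 → 03:03 UTC.
Add 5 hours and 35 minutes layover in Tessaly → 08:38 UTC.
Add 12 hours 18 minutes leg 3 → 20:56 UTC.
Nordhavn is UTC+6:30, so local arrival = 20:56 + 6:30 = 03:26 on Jul 7.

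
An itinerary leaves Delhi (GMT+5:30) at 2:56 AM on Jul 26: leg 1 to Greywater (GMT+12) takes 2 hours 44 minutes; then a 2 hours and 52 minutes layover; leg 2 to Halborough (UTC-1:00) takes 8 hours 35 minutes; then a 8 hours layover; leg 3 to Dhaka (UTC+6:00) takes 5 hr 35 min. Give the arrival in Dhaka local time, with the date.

Convert departure to UTC: 2:56 AM − 5:30 = 9:26 PM UTC on Jul 25.
Add 2 hours and 44 minutes leg 1 → 12:10 AM UTC (Jul 26).
Add 2 hours 52 minutes layover in Greywater → 3:02 AM UTC.
Add 8 hours and 35 minutes leg 2 → 11:37 AM UTC.
Add 8 hours layover in Halborough → 7:37 PM UTC.
Add 5 hours 35 minutes leg 3 → 1:12 AM UTC (Jul 27).
Dhaka is UTC+6:00, so local arrival = 1:12 AM + 6:00 = 7:12 AM on Jul 27.

7:12 AM on July 27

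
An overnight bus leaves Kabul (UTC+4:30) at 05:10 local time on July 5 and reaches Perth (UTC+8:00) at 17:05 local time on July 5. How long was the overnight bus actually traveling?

Departure in UTC: 05:10 − 4:30 = 00:40 on Jul 5.
Arrival in UTC: 17:05 − 8:00 = 09:05 on Jul 5.
Elapsed = 09:05 − 00:40 = 8 hours 25 minutes.

8 hours 25 minutes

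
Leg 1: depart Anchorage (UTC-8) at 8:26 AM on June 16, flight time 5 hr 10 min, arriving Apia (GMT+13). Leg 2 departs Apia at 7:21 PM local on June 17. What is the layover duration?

8 hours 45 minutes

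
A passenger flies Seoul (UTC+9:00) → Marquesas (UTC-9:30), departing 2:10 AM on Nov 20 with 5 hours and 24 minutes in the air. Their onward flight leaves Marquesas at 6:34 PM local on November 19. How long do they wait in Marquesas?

5 hours 30 minutes

Convert departure to UTC: 2:10 AM − 9:00 = 5:10 PM UTC on Nov 19.
Add 5 hours and 24 minutes flight time → 10:34 PM UTC.
Marquesas is UTC−9:30, so local arrival = 10:34 PM − 9:30 = 1:04 PM on Nov 19.
Layover = 6:34 PM − 1:04 PM = 5 hours 30 minutes.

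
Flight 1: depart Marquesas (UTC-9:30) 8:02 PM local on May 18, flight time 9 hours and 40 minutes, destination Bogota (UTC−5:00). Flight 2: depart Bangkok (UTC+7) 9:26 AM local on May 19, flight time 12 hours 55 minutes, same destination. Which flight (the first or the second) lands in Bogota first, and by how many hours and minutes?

Flight 1 in UTC: 8:02 PM + 9:30 = 5:32 AM on May 19.
+9 hours 40 minutes → arrive 3:12 PM UTC on May 19.
Flight 2 in UTC: 9:26 AM − 7:00 = 2:26 AM on May 19.
+12 hours 55 minutes → arrive 3:21 PM UTC on May 19.
Flight 1 lands earlier by 9 minutes.

the first, by 9 minutes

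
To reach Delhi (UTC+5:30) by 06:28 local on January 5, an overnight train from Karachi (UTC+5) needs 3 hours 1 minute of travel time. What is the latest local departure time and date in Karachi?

02:57 on January 5

Target arrival in UTC: 06:28 − 5:30 = 00:58 on Jan 5.
Subtract 3 hours 1 minute → departure 21:57 UTC on Jan 4.
Karachi is UTC+5:00: 21:57 + 5:00 = 02:57 on Jan 5.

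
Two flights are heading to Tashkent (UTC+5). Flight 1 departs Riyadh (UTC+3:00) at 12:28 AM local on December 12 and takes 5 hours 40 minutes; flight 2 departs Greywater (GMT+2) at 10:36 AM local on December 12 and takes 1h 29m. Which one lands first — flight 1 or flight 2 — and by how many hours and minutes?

Flight 1 in UTC: 12:28 AM − 3:00 = 9:28 PM on Dec 11.
+5 hours and 40 minutes → arrive 3:08 AM UTC on Dec 12.
Flight 2 in UTC: 10:36 AM − 2:00 = 8:36 AM on Dec 12.
+1 hour and 29 minutes → arrive 10:05 AM UTC on Dec 12.
Flight 1 lands earlier by 6 hours 57 minutes.

the first, by 6 hours 57 minutes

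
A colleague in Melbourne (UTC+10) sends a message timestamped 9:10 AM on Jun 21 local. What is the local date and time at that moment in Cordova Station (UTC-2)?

In UTC: 9:10 AM − 10:00 = 11:10 PM on Jun 20.
Cordova Station is UTC−2:00: 11:10 PM − 2:00 = 9:10 PM on Jun 20.

9:10 PM on June 20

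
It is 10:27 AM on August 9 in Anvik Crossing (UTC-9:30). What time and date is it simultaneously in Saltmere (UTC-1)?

6:57 PM on Aug 9

In UTC: 10:27 AM + 9:30 = 7:57 PM on Aug 9.
Saltmere is UTC−1:00: 7:57 PM − 1:00 = 6:57 PM on Aug 9.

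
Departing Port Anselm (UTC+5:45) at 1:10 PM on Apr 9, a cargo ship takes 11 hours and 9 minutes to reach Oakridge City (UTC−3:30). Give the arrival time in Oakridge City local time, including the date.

Oakridge City is 9:15 behind Port Anselm.
After 11 hours 9 minutes it is 12:19 AM (Apr 10) in Port Anselm.
Shift by the zone difference: 12:19 AM − 9:15 = 3:04 PM on Apr 9 in Oakridge City.

3:04 PM on Apr 9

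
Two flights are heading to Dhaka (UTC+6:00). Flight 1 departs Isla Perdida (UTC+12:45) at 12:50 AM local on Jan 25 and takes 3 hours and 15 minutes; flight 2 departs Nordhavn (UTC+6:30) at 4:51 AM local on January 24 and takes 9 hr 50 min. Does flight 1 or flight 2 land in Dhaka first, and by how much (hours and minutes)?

the second, by 7 hours 9 minutes

Flight 1 in UTC: 12:50 AM − 12:45 = 12:05 PM on Jan 24.
+3 hours 15 minutes → arrive 3:20 PM UTC on Jan 24.
Flight 2 in UTC: 4:51 AM − 6:30 = 10:21 PM on Jan 23.
+9 hours 50 minutes → arrive 8:11 AM UTC on Jan 24.
Flight 2 lands earlier by 7 hours 9 minutes.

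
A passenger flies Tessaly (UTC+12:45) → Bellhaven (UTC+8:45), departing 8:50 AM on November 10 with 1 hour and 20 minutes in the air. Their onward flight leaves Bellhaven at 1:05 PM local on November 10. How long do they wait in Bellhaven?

6 hours 55 minutes

Convert departure to UTC: 8:50 AM − 12:45 = 8:05 PM UTC on Nov 9.
Add 1 hour 20 minutes flight time → 9:25 PM UTC.
Bellhaven is UTC+8:45, so local arrival = 9:25 PM + 8:45 = 6:10 AM on Nov 10.
Layover = 1:05 PM − 6:10 AM = 6 hours 55 minutes.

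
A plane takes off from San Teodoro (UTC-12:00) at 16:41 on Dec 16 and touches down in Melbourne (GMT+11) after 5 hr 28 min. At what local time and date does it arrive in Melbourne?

Convert departure to UTC: 16:41 + 12:00 = 04:41 UTC on Dec 17.
Add 5 hours and 28 minutes travel time → 10:09 UTC.
Melbourne is UTC+11:00, so local arrival = 10:09 + 11:00 = 21:09 on Dec 17.

21:09 on Dec 17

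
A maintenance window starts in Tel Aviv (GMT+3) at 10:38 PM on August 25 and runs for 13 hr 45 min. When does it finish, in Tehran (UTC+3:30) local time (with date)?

Tehran is 0:30 ahead of Tel Aviv.
After 13 hours and 45 minutes it is 12:23 PM (Aug 26) in Tel Aviv.
Shift by the zone difference: 12:23 PM + 0:30 = 12:53 PM on Aug 26 in Tehran.

12:53 PM on Aug 26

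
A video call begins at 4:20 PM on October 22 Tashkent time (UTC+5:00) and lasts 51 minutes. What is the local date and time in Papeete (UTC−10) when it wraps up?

2:11 AM on October 22

Convert start to UTC: 4:20 PM − 5:00 = 11:20 AM UTC on Oct 22.
Add 51 minutes duration → 12:11 PM UTC.
Papeete is UTC−10:00, so local end time = 12:11 PM − 10:00 = 2:11 AM on Oct 22.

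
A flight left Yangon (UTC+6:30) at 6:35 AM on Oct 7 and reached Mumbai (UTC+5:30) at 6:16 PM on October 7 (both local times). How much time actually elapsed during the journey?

12 hours 41 minutes

Mumbai is 1:00 behind Yangon.
Clock-face elapsed time (ignoring zones) is 11 hours 41 minutes.
Actual elapsed = 11 hours 41 minutes + 1:00 = 12 hours 41 minutes.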